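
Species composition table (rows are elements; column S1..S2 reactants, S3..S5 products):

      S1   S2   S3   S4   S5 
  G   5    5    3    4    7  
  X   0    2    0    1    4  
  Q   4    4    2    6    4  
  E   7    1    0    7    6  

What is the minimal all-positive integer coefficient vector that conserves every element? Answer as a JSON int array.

Coefficients: [3, 5, 6, 2, 2]

G: 3·5+5·5 = 40 | 6·3+2·4+2·7 = 40
X: 3·0+5·2 = 10 | 6·0+2·1+2·4 = 10
Q: 3·4+5·4 = 32 | 6·2+2·6+2·4 = 32
E: 3·7+5·1 = 26 | 6·0+2·7+2·6 = 26
gcd(3,5,6,2,2) = 1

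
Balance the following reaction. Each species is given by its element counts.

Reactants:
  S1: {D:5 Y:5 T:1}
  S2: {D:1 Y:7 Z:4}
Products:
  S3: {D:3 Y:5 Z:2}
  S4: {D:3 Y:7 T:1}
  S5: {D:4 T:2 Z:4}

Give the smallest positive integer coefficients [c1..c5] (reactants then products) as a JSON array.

D: 6·5+4·1 = 34 | 6·3+4·3+1·4 = 34
Y: 6·5+4·7 = 58 | 6·5+4·7+1·0 = 58
T: 6·1+4·0 = 6 | 6·0+4·1+1·2 = 6
Z: 6·0+4·4 = 16 | 6·2+4·0+1·4 = 16
gcd(6,4,6,4,1) = 1

Coefficients: [6, 4, 6, 4, 1]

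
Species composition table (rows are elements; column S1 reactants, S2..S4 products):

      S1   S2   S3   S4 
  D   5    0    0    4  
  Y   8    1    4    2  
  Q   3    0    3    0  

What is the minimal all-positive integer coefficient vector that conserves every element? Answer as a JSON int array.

Coefficients: [4, 6, 4, 5]

D: 4·5 = 20 | 6·0+4·0+5·4 = 20
Y: 4·8 = 32 | 6·1+4·4+5·2 = 32
Q: 4·3 = 12 | 6·0+4·3+5·0 = 12
gcd(4,6,4,5) = 1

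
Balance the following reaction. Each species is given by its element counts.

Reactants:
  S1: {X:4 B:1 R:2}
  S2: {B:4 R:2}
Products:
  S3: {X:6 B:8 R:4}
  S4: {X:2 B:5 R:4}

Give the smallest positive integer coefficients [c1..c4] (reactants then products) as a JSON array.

X: 3·4+5·0 = 12 | 1·6+3·2 = 12
B: 3·1+5·4 = 23 | 1·8+3·5 = 23
R: 3·2+5·2 = 16 | 1·4+3·4 = 16
gcd(3,5,1,3) = 1

Coefficients: [3, 5, 1, 3]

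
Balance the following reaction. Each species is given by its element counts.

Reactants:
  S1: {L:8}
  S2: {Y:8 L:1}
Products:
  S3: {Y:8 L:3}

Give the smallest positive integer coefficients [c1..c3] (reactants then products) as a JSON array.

Coefficients: [1, 4, 4]

Y: 1·0+4·8 = 32 | 4·8 = 32
L: 1·8+4·1 = 12 | 4·3 = 12
gcd(1,4,4) = 1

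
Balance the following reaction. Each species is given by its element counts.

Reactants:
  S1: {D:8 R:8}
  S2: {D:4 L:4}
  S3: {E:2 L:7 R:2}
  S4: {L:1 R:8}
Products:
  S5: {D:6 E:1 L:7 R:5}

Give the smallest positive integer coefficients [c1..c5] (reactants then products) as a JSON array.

D: 2·8+5·4+3·0+1·0 = 36 | 6·6 = 36
E: 2·0+5·0+3·2+1·0 = 6 | 6·1 = 6
L: 2·0+5·4+3·7+1·1 = 42 | 6·7 = 42
R: 2·8+5·0+3·2+1·8 = 30 | 6·5 = 30
gcd(2,5,3,1,6) = 1

Coefficients: [2, 5, 3, 1, 6]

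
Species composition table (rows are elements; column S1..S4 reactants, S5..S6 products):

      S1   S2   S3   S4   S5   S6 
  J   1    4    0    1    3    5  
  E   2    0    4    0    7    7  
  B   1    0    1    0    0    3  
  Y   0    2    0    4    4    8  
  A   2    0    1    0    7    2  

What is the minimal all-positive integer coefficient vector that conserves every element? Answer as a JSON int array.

Coefficients: [4, 2, 5, 6, 1, 3]

J: 4·1+2·4+5·0+6·1 = 18 | 1·3+3·5 = 18
E: 4·2+2·0+5·4+6·0 = 28 | 1·7+3·7 = 28
B: 4·1+2·0+5·1+6·0 = 9 | 1·0+3·3 = 9
Y: 4·0+2·2+5·0+6·4 = 28 | 1·4+3·8 = 28
A: 4·2+2·0+5·1+6·0 = 13 | 1·7+3·2 = 13
gcd(4,2,5,6,1,3) = 1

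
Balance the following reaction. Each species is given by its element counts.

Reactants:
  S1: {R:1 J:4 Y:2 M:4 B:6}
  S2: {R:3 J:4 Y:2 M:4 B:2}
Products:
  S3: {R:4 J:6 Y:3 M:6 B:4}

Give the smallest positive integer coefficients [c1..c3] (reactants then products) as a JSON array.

R: 1·1+5·3 = 16 | 4·4 = 16
J: 1·4+5·4 = 24 | 4·6 = 24
Y: 1·2+5·2 = 12 | 4·3 = 12
M: 1·4+5·4 = 24 | 4·6 = 24
B: 1·6+5·2 = 16 | 4·4 = 16
gcd(1,5,4) = 1

Coefficients: [1, 5, 4]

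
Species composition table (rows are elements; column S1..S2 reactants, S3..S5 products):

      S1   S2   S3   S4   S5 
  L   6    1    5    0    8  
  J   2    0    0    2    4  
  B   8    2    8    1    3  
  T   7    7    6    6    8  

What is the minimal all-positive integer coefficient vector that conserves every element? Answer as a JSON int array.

L: 5·6+3·1 = 33 | 5·5+3·0+1·8 = 33
J: 5·2+3·0 = 10 | 5·0+3·2+1·4 = 10
B: 5·8+3·2 = 46 | 5·8+3·1+1·3 = 46
T: 5·7+3·7 = 56 | 5·6+3·6+1·8 = 56
gcd(5,3,5,3,1) = 1

Coefficients: [5, 3, 5, 3, 1]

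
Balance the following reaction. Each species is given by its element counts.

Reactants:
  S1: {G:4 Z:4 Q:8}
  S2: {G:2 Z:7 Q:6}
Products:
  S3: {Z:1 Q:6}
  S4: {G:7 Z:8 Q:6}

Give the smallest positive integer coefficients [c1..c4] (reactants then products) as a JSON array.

Coefficients: [3, 1, 3, 2]

G: 3·4+1·2 = 14 | 3·0+2·7 = 14
Z: 3·4+1·7 = 19 | 3·1+2·8 = 19
Q: 3·8+1·6 = 30 | 3·6+2·6 = 30
gcd(3,1,3,2) = 1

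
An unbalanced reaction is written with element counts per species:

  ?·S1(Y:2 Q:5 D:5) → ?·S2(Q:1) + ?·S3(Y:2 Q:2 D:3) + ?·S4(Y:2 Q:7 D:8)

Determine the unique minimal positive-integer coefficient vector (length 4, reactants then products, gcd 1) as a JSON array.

Y: 5·2 = 10 | 5·0+3·2+2·2 = 10
Q: 5·5 = 25 | 5·1+3·2+2·7 = 25
D: 5·5 = 25 | 5·0+3·3+2·8 = 25
gcd(5,5,3,2) = 1

Coefficients: [5, 5, 3, 2]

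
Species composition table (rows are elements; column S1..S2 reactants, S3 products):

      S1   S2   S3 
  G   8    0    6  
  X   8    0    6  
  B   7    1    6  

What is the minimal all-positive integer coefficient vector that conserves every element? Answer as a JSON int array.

Coefficients: [3, 3, 4]

G: 3·8+3·0 = 24 | 4·6 = 24
X: 3·8+3·0 = 24 | 4·6 = 24
B: 3·7+3·1 = 24 | 4·6 = 24
gcd(3,3,4) = 1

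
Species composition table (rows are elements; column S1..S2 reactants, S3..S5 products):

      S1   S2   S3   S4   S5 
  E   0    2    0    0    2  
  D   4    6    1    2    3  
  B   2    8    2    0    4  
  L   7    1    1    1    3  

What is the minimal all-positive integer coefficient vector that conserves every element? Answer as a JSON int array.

Coefficients: [1, 1, 3, 2, 1]

E: 1·0+1·2 = 2 | 3·0+2·0+1·2 = 2
D: 1·4+1·6 = 10 | 3·1+2·2+1·3 = 10
B: 1·2+1·8 = 10 | 3·2+2·0+1·4 = 10
L: 1·7+1·1 = 8 | 3·1+2·1+1·3 = 8
gcd(1,1,3,2,1) = 1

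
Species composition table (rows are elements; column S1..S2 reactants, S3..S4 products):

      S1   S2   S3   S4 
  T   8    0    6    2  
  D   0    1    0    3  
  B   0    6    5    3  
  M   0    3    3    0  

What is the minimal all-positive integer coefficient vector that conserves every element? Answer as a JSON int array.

Coefficients: [5, 6, 6, 2]

T: 5·8+6·0 = 40 | 6·6+2·2 = 40
D: 5·0+6·1 = 6 | 6·0+2·3 = 6
B: 5·0+6·6 = 36 | 6·5+2·3 = 36
M: 5·0+6·3 = 18 | 6·3+2·0 = 18
gcd(5,6,6,2) = 1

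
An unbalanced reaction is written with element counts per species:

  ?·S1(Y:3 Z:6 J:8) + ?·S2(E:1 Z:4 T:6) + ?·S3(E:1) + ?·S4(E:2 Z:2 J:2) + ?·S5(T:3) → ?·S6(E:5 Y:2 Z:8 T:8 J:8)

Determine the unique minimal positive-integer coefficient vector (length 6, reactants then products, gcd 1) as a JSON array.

Coefficients: [2, 1, 6, 4, 6, 3]

E: 2·0+1·1+6·1+4·2+6·0 = 15 | 3·5 = 15
Y: 2·3+1·0+6·0+4·0+6·0 = 6 | 3·2 = 6
Z: 2·6+1·4+6·0+4·2+6·0 = 24 | 3·8 = 24
T: 2·0+1·6+6·0+4·0+6·3 = 24 | 3·8 = 24
J: 2·8+1·0+6·0+4·2+6·0 = 24 | 3·8 = 24
gcd(2,1,6,4,6,3) = 1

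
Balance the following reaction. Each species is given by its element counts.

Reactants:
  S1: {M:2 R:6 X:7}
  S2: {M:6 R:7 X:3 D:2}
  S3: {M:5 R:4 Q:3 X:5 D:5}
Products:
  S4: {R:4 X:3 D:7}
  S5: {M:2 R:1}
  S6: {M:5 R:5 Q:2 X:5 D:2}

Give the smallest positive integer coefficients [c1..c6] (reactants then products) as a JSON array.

M: 1·2+3·6+4·5 = 40 | 2·0+5·2+6·5 = 40
R: 1·6+3·7+4·4 = 43 | 2·4+5·1+6·5 = 43
Q: 1·0+3·0+4·3 = 12 | 2·0+5·0+6·2 = 12
X: 1·7+3·3+4·5 = 36 | 2·3+5·0+6·5 = 36
D: 1·0+3·2+4·5 = 26 | 2·7+5·0+6·2 = 26
gcd(1,3,4,2,5,6) = 1

Coefficients: [1, 3, 4, 2, 5, 6]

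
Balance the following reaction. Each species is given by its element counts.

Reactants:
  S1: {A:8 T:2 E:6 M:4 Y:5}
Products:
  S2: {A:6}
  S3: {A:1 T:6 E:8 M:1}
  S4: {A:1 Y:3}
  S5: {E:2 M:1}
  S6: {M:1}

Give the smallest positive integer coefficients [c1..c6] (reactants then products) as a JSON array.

Coefficients: [3, 3, 1, 5, 5, 6]

A: 3·8 = 24 | 3·6+1·1+5·1+5·0+6·0 = 24
T: 3·2 = 6 | 3·0+1·6+5·0+5·0+6·0 = 6
E: 3·6 = 18 | 3·0+1·8+5·0+5·2+6·0 = 18
M: 3·4 = 12 | 3·0+1·1+5·0+5·1+6·1 = 12
Y: 3·5 = 15 | 3·0+1·0+5·3+5·0+6·0 = 15
gcd(3,3,1,5,5,6) = 1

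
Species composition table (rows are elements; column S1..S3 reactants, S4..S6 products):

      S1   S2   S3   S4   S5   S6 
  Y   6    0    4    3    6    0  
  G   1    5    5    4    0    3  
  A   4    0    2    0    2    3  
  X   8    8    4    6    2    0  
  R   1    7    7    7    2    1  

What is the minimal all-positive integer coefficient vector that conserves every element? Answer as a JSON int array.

Coefficients: [1, 1, 6, 6, 2, 4]

Y: 1·6+1·0+6·4 = 30 | 6·3+2·6+4·0 = 30
G: 1·1+1·5+6·5 = 36 | 6·4+2·0+4·3 = 36
A: 1·4+1·0+6·2 = 16 | 6·0+2·2+4·3 = 16
X: 1·8+1·8+6·4 = 40 | 6·6+2·2+4·0 = 40
R: 1·1+1·7+6·7 = 50 | 6·7+2·2+4·1 = 50
gcd(1,1,6,6,2,4) = 1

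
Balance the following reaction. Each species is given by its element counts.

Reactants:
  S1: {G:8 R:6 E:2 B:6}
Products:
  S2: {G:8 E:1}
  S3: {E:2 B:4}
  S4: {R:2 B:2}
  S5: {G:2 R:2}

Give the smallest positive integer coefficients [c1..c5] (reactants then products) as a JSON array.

G: 3·8 = 24 | 2·8+2·0+5·0+4·2 = 24
R: 3·6 = 18 | 2·0+2·0+5·2+4·2 = 18
E: 3·2 = 6 | 2·1+2·2+5·0+4·0 = 6
B: 3·6 = 18 | 2·0+2·4+5·2+4·0 = 18
gcd(3,2,2,5,4) = 1

Coefficients: [3, 2, 2, 5, 4]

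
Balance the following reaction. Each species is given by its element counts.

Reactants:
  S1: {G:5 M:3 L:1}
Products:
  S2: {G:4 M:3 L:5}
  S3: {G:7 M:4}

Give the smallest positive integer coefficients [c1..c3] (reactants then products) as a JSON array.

G: 5·5 = 25 | 1·4+3·7 = 25
M: 5·3 = 15 | 1·3+3·4 = 15
L: 5·1 = 5 | 1·5+3·0 = 5
gcd(5,1,3) = 1

Coefficients: [5, 1, 3]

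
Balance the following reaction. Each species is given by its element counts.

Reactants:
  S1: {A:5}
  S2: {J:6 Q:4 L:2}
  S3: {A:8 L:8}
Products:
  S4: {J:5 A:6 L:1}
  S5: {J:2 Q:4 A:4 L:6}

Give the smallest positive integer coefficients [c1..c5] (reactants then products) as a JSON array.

J: 4·0+5·6+3·0 = 30 | 4·5+5·2 = 30
Q: 4·0+5·4+3·0 = 20 | 4·0+5·4 = 20
A: 4·5+5·0+3·8 = 44 | 4·6+5·4 = 44
L: 4·0+5·2+3·8 = 34 | 4·1+5·6 = 34
gcd(4,5,3,4,5) = 1

Coefficients: [4, 5, 3, 4, 5]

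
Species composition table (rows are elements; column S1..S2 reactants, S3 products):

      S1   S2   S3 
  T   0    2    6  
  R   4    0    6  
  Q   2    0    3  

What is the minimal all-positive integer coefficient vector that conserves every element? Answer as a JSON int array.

T: 3·0+6·2 = 12 | 2·6 = 12
R: 3·4+6·0 = 12 | 2·6 = 12
Q: 3·2+6·0 = 6 | 2·3 = 6
gcd(3,6,2) = 1

Coefficients: [3, 6, 2]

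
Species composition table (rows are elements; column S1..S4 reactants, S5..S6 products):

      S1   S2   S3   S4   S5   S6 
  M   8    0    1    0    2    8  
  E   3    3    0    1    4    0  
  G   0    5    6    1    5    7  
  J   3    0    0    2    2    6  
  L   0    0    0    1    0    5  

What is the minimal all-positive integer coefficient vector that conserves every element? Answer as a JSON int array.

M: 2·8+3·0+2·1+5·0 = 18 | 5·2+1·8 = 18
E: 2·3+3·3+2·0+5·1 = 20 | 5·4+1·0 = 20
G: 2·0+3·5+2·6+5·1 = 32 | 5·5+1·7 = 32
J: 2·3+3·0+2·0+5·2 = 16 | 5·2+1·6 = 16
L: 2·0+3·0+2·0+5·1 = 5 | 5·0+1·5 = 5
gcd(2,3,2,5,5,1) = 1

Coefficients: [2, 3, 2, 5, 5, 1]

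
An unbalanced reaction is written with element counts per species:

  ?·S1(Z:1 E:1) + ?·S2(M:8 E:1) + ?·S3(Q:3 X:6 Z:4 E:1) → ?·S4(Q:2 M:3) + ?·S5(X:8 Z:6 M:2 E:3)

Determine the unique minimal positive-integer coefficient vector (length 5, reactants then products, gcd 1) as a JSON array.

Q: 2·0+3·0+4·3 = 12 | 6·2+3·0 = 12
X: 2·0+3·0+4·6 = 24 | 6·0+3·8 = 24
Z: 2·1+3·0+4·4 = 18 | 6·0+3·6 = 18
M: 2·0+3·8+4·0 = 24 | 6·3+3·2 = 24
E: 2·1+3·1+4·1 = 9 | 6·0+3·3 = 9
gcd(2,3,4,6,3) = 1

Coefficients: [2, 3, 4, 6, 3]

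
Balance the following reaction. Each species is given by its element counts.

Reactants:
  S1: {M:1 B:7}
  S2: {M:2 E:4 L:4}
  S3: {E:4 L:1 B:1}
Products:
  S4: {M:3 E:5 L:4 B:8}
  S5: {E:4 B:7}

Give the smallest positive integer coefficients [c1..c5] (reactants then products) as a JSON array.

Coefficients: [6, 3, 4, 4, 2]

M: 6·1+3·2+4·0 = 12 | 4·3+2·0 = 12
E: 6·0+3·4+4·4 = 28 | 4·5+2·4 = 28
L: 6·0+3·4+4·1 = 16 | 4·4+2·0 = 16
B: 6·7+3·0+4·1 = 46 | 4·8+2·7 = 46
gcd(6,3,4,4,2) = 1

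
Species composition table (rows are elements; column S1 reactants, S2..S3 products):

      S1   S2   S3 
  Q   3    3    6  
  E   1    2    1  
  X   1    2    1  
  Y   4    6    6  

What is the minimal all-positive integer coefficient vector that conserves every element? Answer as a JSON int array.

Coefficients: [3, 1, 1]

Q: 3·3 = 9 | 1·3+1·6 = 9
E: 3·1 = 3 | 1·2+1·1 = 3
X: 3·1 = 3 | 1·2+1·1 = 3
Y: 3·4 = 12 | 1·6+1·6 = 12
gcd(3,1,1) = 1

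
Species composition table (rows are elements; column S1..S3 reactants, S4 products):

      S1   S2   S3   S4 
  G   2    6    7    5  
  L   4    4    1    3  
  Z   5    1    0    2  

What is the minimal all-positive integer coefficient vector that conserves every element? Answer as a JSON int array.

Coefficients: [1, 1, 1, 3]

G: 1·2+1·6+1·7 = 15 | 3·5 = 15
L: 1·4+1·4+1·1 = 9 | 3·3 = 9
Z: 1·5+1·1+1·0 = 6 | 3·2 = 6
gcd(1,1,1,3) = 1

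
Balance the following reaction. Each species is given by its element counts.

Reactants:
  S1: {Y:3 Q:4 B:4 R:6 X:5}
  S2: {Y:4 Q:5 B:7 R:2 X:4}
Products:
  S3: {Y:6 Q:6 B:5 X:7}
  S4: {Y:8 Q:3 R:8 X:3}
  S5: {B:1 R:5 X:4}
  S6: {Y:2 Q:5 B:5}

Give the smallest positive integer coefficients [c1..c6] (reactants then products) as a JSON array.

Y: 6·3+1·4 = 22 | 1·6+1·8+6·0+4·2 = 22
Q: 6·4+1·5 = 29 | 1·6+1·3+6·0+4·5 = 29
B: 6·4+1·7 = 31 | 1·5+1·0+6·1+4·5 = 31
R: 6·6+1·2 = 38 | 1·0+1·8+6·5+4·0 = 38
X: 6·5+1·4 = 34 | 1·7+1·3+6·4+4·0 = 34
gcd(6,1,1,1,6,4) = 1

Coefficients: [6, 1, 1, 1, 6, 4]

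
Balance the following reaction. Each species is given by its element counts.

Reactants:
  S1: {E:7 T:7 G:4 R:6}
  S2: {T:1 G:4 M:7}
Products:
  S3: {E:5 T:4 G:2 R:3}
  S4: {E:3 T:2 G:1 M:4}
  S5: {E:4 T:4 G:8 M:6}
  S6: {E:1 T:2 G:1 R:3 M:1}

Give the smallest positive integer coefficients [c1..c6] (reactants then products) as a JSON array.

Coefficients: [3, 3, 1, 1, 2, 5]

E: 3·7+3·0 = 21 | 1·5+1·3+2·4+5·1 = 21
T: 3·7+3·1 = 24 | 1·4+1·2+2·4+5·2 = 24
G: 3·4+3·4 = 24 | 1·2+1·1+2·8+5·1 = 24
R: 3·6+3·0 = 18 | 1·3+1·0+2·0+5·3 = 18
M: 3·0+3·7 = 21 | 1·0+1·4+2·6+5·1 = 21
gcd(3,3,1,1,2,5) = 1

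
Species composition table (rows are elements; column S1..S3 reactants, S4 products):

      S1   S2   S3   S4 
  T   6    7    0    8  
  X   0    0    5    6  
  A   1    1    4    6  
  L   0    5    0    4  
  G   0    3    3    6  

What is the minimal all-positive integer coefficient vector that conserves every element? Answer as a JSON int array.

T: 2·6+4·7+6·0 = 40 | 5·8 = 40
X: 2·0+4·0+6·5 = 30 | 5·6 = 30
A: 2·1+4·1+6·4 = 30 | 5·6 = 30
L: 2·0+4·5+6·0 = 20 | 5·4 = 20
G: 2·0+4·3+6·3 = 30 | 5·6 = 30
gcd(2,4,6,5) = 1

Coefficients: [2, 4, 6, 5]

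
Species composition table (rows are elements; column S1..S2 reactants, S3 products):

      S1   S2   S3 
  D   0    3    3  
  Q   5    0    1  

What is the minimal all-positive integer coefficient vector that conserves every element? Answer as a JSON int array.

Coefficients: [1, 5, 5]

D: 1·0+5·3 = 15 | 5·3 = 15
Q: 1·5+5·0 = 5 | 5·1 = 5
gcd(1,5,5) = 1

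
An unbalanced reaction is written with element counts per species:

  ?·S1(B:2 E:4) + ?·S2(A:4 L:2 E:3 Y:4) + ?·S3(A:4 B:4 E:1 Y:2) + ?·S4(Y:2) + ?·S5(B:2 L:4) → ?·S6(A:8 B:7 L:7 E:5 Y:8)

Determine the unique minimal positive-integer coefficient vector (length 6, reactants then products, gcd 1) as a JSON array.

A: 1·0+4·4+4·4+4·0+5·0 = 32 | 4·8 = 32
B: 1·2+4·0+4·4+4·0+5·2 = 28 | 4·7 = 28
L: 1·0+4·2+4·0+4·0+5·4 = 28 | 4·7 = 28
E: 1·4+4·3+4·1+4·0+5·0 = 20 | 4·5 = 20
Y: 1·0+4·4+4·2+4·2+5·0 = 32 | 4·8 = 32
gcd(1,4,4,4,5,4) = 1

Coefficients: [1, 4, 4, 4, 5, 4]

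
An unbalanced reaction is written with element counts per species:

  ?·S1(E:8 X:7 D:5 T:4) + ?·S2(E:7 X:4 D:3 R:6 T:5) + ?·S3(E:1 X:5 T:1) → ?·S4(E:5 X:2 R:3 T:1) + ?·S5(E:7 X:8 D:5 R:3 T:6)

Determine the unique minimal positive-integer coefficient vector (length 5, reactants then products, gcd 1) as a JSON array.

E: 3·8+5·7+3·1 = 62 | 4·5+6·7 = 62
X: 3·7+5·4+3·5 = 56 | 4·2+6·8 = 56
D: 3·5+5·3+3·0 = 30 | 4·0+6·5 = 30
R: 3·0+5·6+3·0 = 30 | 4·3+6·3 = 30
T: 3·4+5·5+3·1 = 40 | 4·1+6·6 = 40
gcd(3,5,3,4,6) = 1

Coefficients: [3, 5, 3, 4, 6]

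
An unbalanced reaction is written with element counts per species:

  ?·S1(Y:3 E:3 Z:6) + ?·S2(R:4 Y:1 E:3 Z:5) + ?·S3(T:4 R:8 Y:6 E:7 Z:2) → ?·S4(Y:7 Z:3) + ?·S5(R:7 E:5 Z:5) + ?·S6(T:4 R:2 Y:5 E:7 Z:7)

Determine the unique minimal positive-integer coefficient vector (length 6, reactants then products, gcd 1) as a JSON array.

Coefficients: [4, 6, 3, 3, 6, 3]

T: 4·0+6·0+3·4 = 12 | 3·0+6·0+3·4 = 12
R: 4·0+6·4+3·8 = 48 | 3·0+6·7+3·2 = 48
Y: 4·3+6·1+3·6 = 36 | 3·7+6·0+3·5 = 36
E: 4·3+6·3+3·7 = 51 | 3·0+6·5+3·7 = 51
Z: 4·6+6·5+3·2 = 60 | 3·3+6·5+3·7 = 60
gcd(4,6,3,3,6,3) = 1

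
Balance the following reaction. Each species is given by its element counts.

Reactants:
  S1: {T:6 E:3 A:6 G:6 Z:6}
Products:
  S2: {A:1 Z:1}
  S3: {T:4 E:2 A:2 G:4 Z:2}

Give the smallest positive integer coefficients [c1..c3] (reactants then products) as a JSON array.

Coefficients: [2, 6, 3]

T: 2·6 = 12 | 6·0+3·4 = 12
E: 2·3 = 6 | 6·0+3·2 = 6
A: 2·6 = 12 | 6·1+3·2 = 12
G: 2·6 = 12 | 6·0+3·4 = 12
Z: 2·6 = 12 | 6·1+3·2 = 12
gcd(2,6,3) = 1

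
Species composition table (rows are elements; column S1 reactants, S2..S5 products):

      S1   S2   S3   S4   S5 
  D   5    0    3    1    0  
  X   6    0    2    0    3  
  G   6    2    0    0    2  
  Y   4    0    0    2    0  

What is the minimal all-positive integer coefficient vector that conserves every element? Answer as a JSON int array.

D: 3·5 = 15 | 5·0+3·3+6·1+4·0 = 15
X: 3·6 = 18 | 5·0+3·2+6·0+4·3 = 18
G: 3·6 = 18 | 5·2+3·0+6·0+4·2 = 18
Y: 3·4 = 12 | 5·0+3·0+6·2+4·0 = 12
gcd(3,5,3,6,4) = 1

Coefficients: [3, 5, 3, 6, 4]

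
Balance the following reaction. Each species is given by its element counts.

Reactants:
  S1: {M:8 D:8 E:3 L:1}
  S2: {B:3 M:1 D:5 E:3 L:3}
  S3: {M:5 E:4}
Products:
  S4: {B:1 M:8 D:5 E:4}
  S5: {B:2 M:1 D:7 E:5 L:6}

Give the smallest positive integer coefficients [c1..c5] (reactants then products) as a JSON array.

B: 3·0+3·3+3·0 = 9 | 5·1+2·2 = 9
M: 3·8+3·1+3·5 = 42 | 5·8+2·1 = 42
D: 3·8+3·5+3·0 = 39 | 5·5+2·7 = 39
E: 3·3+3·3+3·4 = 30 | 5·4+2·5 = 30
L: 3·1+3·3+3·0 = 12 | 5·0+2·6 = 12
gcd(3,3,3,5,2) = 1

Coefficients: [3, 3, 3, 5, 2]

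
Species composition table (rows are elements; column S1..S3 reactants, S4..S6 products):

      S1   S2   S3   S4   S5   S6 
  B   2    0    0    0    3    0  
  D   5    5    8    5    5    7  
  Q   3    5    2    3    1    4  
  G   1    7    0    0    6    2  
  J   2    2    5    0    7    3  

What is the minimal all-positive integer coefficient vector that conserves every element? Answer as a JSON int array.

Coefficients: [3, 3, 4, 2, 2, 6]

B: 3·2+3·0+4·0 = 6 | 2·0+2·3+6·0 = 6
D: 3·5+3·5+4·8 = 62 | 2·5+2·5+6·7 = 62
Q: 3·3+3·5+4·2 = 32 | 2·3+2·1+6·4 = 32
G: 3·1+3·7+4·0 = 24 | 2·0+2·6+6·2 = 24
J: 3·2+3·2+4·5 = 32 | 2·0+2·7+6·3 = 32
gcd(3,3,4,2,2,6) = 1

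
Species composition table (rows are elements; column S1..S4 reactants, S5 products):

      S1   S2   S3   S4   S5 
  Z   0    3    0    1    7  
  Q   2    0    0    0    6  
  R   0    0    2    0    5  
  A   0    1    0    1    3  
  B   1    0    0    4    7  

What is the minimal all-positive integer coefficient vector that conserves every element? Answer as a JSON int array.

Coefficients: [6, 4, 5, 2, 2]

Z: 6·0+4·3+5·0+2·1 = 14 | 2·7 = 14
Q: 6·2+4·0+5·0+2·0 = 12 | 2·6 = 12
R: 6·0+4·0+5·2+2·0 = 10 | 2·5 = 10
A: 6·0+4·1+5·0+2·1 = 6 | 2·3 = 6
B: 6·1+4·0+5·0+2·4 = 14 | 2·7 = 14
gcd(6,4,5,2,2) = 1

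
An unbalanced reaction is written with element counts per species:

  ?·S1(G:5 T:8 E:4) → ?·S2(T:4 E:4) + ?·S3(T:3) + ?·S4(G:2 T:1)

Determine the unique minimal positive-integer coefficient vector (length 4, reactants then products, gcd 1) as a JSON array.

G: 2·5 = 10 | 2·0+1·0+5·2 = 10
T: 2·8 = 16 | 2·4+1·3+5·1 = 16
E: 2·4 = 8 | 2·4+1·0+5·0 = 8
gcd(2,2,1,5) = 1

Coefficients: [2, 2, 1, 5]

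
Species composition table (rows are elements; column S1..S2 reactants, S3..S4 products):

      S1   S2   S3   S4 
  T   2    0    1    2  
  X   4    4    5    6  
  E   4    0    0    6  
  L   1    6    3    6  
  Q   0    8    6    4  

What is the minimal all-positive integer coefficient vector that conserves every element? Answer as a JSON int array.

T: 6·2+5·0 = 12 | 4·1+4·2 = 12
X: 6·4+5·4 = 44 | 4·5+4·6 = 44
E: 6·4+5·0 = 24 | 4·0+4·6 = 24
L: 6·1+5·6 = 36 | 4·3+4·6 = 36
Q: 6·0+5·8 = 40 | 4·6+4·4 = 40
gcd(6,5,4,4) = 1

Coefficients: [6, 5, 4, 4]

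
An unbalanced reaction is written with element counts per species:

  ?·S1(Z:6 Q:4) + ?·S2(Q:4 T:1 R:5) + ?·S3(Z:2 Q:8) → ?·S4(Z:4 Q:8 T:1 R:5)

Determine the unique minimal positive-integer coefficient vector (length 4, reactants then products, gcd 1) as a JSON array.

Coefficients: [3, 5, 1, 5]

Z: 3·6+5·0+1·2 = 20 | 5·4 = 20
Q: 3·4+5·4+1·8 = 40 | 5·8 = 40
T: 3·0+5·1+1·0 = 5 | 5·1 = 5
R: 3·0+5·5+1·0 = 25 | 5·5 = 25
gcd(3,5,1,5) = 1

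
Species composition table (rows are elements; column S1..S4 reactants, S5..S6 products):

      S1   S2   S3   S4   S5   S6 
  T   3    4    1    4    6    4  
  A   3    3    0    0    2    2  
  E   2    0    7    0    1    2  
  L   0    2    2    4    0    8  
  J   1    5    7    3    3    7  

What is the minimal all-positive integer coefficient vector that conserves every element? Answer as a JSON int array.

Coefficients: [3, 3, 1, 6, 5, 4]

T: 3·3+3·4+1·1+6·4 = 46 | 5·6+4·4 = 46
A: 3·3+3·3+1·0+6·0 = 18 | 5·2+4·2 = 18
E: 3·2+3·0+1·7+6·0 = 13 | 5·1+4·2 = 13
L: 3·0+3·2+1·2+6·4 = 32 | 5·0+4·8 = 32
J: 3·1+3·5+1·7+6·3 = 43 | 5·3+4·7 = 43
gcd(3,3,1,6,5,4) = 1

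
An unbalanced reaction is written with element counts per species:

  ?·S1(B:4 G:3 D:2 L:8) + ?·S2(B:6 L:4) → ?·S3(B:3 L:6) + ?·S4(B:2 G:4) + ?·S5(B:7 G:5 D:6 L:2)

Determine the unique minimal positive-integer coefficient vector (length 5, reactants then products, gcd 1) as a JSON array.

B: 3·4+2·6 = 24 | 5·3+1·2+1·7 = 24
G: 3·3+2·0 = 9 | 5·0+1·4+1·5 = 9
D: 3·2+2·0 = 6 | 5·0+1·0+1·6 = 6
L: 3·8+2·4 = 32 | 5·6+1·0+1·2 = 32
gcd(3,2,5,1,1) = 1

Coefficients: [3, 2, 5, 1, 1]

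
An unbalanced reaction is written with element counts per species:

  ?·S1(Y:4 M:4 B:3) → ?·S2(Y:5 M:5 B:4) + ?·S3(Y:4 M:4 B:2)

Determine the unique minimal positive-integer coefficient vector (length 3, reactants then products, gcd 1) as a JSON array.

Y: 6·4 = 24 | 4·5+1·4 = 24
M: 6·4 = 24 | 4·5+1·4 = 24
B: 6·3 = 18 | 4·4+1·2 = 18
gcd(6,4,1) = 1

Coefficients: [6, 4, 1]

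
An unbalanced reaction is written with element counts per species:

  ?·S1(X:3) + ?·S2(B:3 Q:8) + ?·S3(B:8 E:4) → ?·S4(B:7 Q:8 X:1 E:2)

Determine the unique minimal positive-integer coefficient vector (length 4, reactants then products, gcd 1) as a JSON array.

Coefficients: [2, 6, 3, 6]

B: 2·0+6·3+3·8 = 42 | 6·7 = 42
Q: 2·0+6·8+3·0 = 48 | 6·8 = 48
X: 2·3+6·0+3·0 = 6 | 6·1 = 6
E: 2·0+6·0+3·4 = 12 | 6·2 = 12
gcd(2,6,3,6) = 1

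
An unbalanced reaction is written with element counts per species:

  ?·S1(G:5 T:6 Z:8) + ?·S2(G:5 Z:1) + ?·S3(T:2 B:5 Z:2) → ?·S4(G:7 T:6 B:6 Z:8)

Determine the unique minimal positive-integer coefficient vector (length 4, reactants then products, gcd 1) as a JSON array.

Coefficients: [3, 4, 6, 5]

G: 3·5+4·5+6·0 = 35 | 5·7 = 35
T: 3·6+4·0+6·2 = 30 | 5·6 = 30
B: 3·0+4·0+6·5 = 30 | 5·6 = 30
Z: 3·8+4·1+6·2 = 40 | 5·8 = 40
gcd(3,4,6,5) = 1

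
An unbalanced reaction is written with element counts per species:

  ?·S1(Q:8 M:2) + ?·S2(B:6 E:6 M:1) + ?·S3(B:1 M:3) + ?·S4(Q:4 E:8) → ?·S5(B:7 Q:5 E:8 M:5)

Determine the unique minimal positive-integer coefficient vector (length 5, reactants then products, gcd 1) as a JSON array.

B: 2·0+4·6+4·1+1·0 = 28 | 4·7 = 28
Q: 2·8+4·0+4·0+1·4 = 20 | 4·5 = 20
E: 2·0+4·6+4·0+1·8 = 32 | 4·8 = 32
M: 2·2+4·1+4·3+1·0 = 20 | 4·5 = 20
gcd(2,4,4,1,4) = 1

Coefficients: [2, 4, 4, 1, 4]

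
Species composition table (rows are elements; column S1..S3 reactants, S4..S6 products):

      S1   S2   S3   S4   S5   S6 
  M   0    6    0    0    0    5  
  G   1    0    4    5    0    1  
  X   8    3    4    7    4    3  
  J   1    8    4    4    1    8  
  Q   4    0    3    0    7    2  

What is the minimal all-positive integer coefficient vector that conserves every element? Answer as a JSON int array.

Coefficients: [1, 5, 5, 3, 1, 6]

M: 1·0+5·6+5·0 = 30 | 3·0+1·0+6·5 = 30
G: 1·1+5·0+5·4 = 21 | 3·5+1·0+6·1 = 21
X: 1·8+5·3+5·4 = 43 | 3·7+1·4+6·3 = 43
J: 1·1+5·8+5·4 = 61 | 3·4+1·1+6·8 = 61
Q: 1·4+5·0+5·3 = 19 | 3·0+1·7+6·2 = 19
gcd(1,5,5,3,1,6) = 1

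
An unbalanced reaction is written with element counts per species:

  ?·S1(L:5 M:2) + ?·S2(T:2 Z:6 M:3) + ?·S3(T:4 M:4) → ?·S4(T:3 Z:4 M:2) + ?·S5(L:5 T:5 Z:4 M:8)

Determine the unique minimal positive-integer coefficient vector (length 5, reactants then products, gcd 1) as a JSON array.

L: 5·5+4·0+5·0 = 25 | 1·0+5·5 = 25
T: 5·0+4·2+5·4 = 28 | 1·3+5·5 = 28
Z: 5·0+4·6+5·0 = 24 | 1·4+5·4 = 24
M: 5·2+4·3+5·4 = 42 | 1·2+5·8 = 42
gcd(5,4,5,1,5) = 1

Coefficients: [5, 4, 5, 1, 5]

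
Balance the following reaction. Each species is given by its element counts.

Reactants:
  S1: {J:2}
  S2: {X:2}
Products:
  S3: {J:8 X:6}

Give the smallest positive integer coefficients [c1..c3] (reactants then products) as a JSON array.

Coefficients: [4, 3, 1]

J: 4·2+3·0 = 8 | 1·8 = 8
X: 4·0+3·2 = 6 | 1·6 = 6
gcd(4,3,1) = 1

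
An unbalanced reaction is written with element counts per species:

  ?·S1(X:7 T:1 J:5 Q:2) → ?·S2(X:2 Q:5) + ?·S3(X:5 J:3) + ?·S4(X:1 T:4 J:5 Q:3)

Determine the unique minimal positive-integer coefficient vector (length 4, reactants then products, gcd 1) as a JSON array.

X: 4·7 = 28 | 1·2+5·5+1·1 = 28
T: 4·1 = 4 | 1·0+5·0+1·4 = 4
J: 4·5 = 20 | 1·0+5·3+1·5 = 20
Q: 4·2 = 8 | 1·5+5·0+1·3 = 8
gcd(4,1,5,1) = 1

Coefficients: [4, 1, 5, 1]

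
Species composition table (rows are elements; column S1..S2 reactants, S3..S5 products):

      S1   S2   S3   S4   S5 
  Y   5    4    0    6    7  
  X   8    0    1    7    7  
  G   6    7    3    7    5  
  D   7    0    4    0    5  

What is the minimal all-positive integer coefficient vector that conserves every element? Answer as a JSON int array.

Y: 5·5+2·4 = 33 | 5·0+2·6+3·7 = 33
X: 5·8+2·0 = 40 | 5·1+2·7+3·7 = 40
G: 5·6+2·7 = 44 | 5·3+2·7+3·5 = 44
D: 5·7+2·0 = 35 | 5·4+2·0+3·5 = 35
gcd(5,2,5,2,3) = 1

Coefficients: [5, 2, 5, 2, 3]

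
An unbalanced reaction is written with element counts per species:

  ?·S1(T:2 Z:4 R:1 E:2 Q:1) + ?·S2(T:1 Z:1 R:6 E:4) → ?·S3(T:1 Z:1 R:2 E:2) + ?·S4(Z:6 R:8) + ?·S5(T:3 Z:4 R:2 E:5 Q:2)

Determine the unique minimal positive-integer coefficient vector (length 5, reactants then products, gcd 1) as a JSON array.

Coefficients: [4, 3, 5, 1, 2]

T: 4·2+3·1 = 11 | 5·1+1·0+2·3 = 11
Z: 4·4+3·1 = 19 | 5·1+1·6+2·4 = 19
R: 4·1+3·6 = 22 | 5·2+1·8+2·2 = 22
E: 4·2+3·4 = 20 | 5·2+1·0+2·5 = 20
Q: 4·1+3·0 = 4 | 5·0+1·0+2·2 = 4
gcd(4,3,5,1,2) = 1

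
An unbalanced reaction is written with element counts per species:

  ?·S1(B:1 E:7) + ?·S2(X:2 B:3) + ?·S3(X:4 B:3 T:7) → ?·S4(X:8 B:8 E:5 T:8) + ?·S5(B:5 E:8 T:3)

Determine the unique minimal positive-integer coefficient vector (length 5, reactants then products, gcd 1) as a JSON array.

X: 4·0+6·2+5·4 = 32 | 4·8+1·0 = 32
B: 4·1+6·3+5·3 = 37 | 4·8+1·5 = 37
E: 4·7+6·0+5·0 = 28 | 4·5+1·8 = 28
T: 4·0+6·0+5·7 = 35 | 4·8+1·3 = 35
gcd(4,6,5,4,1) = 1

Coefficients: [4, 6, 5, 4, 1]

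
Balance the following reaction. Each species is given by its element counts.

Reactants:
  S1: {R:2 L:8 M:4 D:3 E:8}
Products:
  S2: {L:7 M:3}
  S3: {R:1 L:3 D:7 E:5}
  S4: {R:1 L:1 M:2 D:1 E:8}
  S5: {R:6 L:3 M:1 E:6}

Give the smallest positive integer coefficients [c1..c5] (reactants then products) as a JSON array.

R: 6·2 = 12 | 5·0+2·1+4·1+1·6 = 12
L: 6·8 = 48 | 5·7+2·3+4·1+1·3 = 48
M: 6·4 = 24 | 5·3+2·0+4·2+1·1 = 24
D: 6·3 = 18 | 5·0+2·7+4·1+1·0 = 18
E: 6·8 = 48 | 5·0+2·5+4·8+1·6 = 48
gcd(6,5,2,4,1) = 1

Coefficients: [6, 5, 2, 4, 1]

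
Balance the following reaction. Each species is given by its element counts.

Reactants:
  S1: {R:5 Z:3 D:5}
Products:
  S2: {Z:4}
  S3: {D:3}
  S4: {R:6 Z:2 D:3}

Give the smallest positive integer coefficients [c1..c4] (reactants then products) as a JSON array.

R: 6·5 = 30 | 2·0+5·0+5·6 = 30
Z: 6·3 = 18 | 2·4+5·0+5·2 = 18
D: 6·5 = 30 | 2·0+5·3+5·3 = 30
gcd(6,2,5,5) = 1

Coefficients: [6, 2, 5, 5]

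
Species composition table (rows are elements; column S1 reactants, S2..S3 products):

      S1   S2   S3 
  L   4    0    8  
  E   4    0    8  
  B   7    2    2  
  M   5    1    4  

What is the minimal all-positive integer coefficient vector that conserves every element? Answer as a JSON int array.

Coefficients: [2, 6, 1]

L: 2·4 = 8 | 6·0+1·8 = 8
E: 2·4 = 8 | 6·0+1·8 = 8
B: 2·7 = 14 | 6·2+1·2 = 14
M: 2·5 = 10 | 6·1+1·4 = 10
gcd(2,6,1) = 1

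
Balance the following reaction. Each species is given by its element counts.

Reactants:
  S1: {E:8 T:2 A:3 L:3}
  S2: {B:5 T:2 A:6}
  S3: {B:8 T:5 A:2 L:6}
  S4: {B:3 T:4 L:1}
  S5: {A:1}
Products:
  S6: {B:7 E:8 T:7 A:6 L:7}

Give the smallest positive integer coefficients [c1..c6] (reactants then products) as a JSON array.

Coefficients: [5, 1, 3, 2, 3, 5]

B: 5·0+1·5+3·8+2·3+3·0 = 35 | 5·7 = 35
E: 5·8+1·0+3·0+2·0+3·0 = 40 | 5·8 = 40
T: 5·2+1·2+3·5+2·4+3·0 = 35 | 5·7 = 35
A: 5·3+1·6+3·2+2·0+3·1 = 30 | 5·6 = 30
L: 5·3+1·0+3·6+2·1+3·0 = 35 | 5·7 = 35
gcd(5,1,3,2,3,5) = 1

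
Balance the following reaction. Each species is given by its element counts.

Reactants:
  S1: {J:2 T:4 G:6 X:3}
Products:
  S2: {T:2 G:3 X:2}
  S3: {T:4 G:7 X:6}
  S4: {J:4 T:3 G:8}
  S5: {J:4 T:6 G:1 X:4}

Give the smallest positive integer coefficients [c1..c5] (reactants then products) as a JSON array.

Coefficients: [6, 4, 1, 2, 1]

J: 6·2 = 12 | 4·0+1·0+2·4+1·4 = 12
T: 6·4 = 24 | 4·2+1·4+2·3+1·6 = 24
G: 6·6 = 36 | 4·3+1·7+2·8+1·1 = 36
X: 6·3 = 18 | 4·2+1·6+2·0+1·4 = 18
gcd(6,4,1,2,1) = 1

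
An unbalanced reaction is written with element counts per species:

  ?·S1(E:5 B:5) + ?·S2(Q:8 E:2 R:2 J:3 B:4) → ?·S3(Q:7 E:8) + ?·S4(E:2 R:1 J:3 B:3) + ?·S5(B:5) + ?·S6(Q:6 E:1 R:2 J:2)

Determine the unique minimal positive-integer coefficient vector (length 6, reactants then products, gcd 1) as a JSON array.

Coefficients: [3, 4, 2, 2, 5, 3]

Q: 3·0+4·8 = 32 | 2·7+2·0+5·0+3·6 = 32
E: 3·5+4·2 = 23 | 2·8+2·2+5·0+3·1 = 23
R: 3·0+4·2 = 8 | 2·0+2·1+5·0+3·2 = 8
J: 3·0+4·3 = 12 | 2·0+2·3+5·0+3·2 = 12
B: 3·5+4·4 = 31 | 2·0+2·3+5·5+3·0 = 31
gcd(3,4,2,2,5,3) = 1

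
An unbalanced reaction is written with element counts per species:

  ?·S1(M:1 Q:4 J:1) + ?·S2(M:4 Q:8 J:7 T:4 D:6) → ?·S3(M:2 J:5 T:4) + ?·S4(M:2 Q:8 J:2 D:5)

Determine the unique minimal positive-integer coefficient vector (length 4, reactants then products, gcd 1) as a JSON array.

Coefficients: [2, 5, 5, 6]

M: 2·1+5·4 = 22 | 5·2+6·2 = 22
Q: 2·4+5·8 = 48 | 5·0+6·8 = 48
J: 2·1+5·7 = 37 | 5·5+6·2 = 37
T: 2·0+5·4 = 20 | 5·4+6·0 = 20
D: 2·0+5·6 = 30 | 5·0+6·5 = 30
gcd(2,5,5,6) = 1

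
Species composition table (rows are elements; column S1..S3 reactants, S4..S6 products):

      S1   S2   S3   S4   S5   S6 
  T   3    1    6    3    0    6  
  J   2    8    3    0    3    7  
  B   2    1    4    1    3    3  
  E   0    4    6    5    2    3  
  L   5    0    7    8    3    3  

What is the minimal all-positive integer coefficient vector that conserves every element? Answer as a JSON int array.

T: 4·3+3·1+4·6 = 39 | 3·3+3·0+5·6 = 39
J: 4·2+3·8+4·3 = 44 | 3·0+3·3+5·7 = 44
B: 4·2+3·1+4·4 = 27 | 3·1+3·3+5·3 = 27
E: 4·0+3·4+4·6 = 36 | 3·5+3·2+5·3 = 36
L: 4·5+3·0+4·7 = 48 | 3·8+3·3+5·3 = 48
gcd(4,3,4,3,3,5) = 1

Coefficients: [4, 3, 4, 3, 3, 5]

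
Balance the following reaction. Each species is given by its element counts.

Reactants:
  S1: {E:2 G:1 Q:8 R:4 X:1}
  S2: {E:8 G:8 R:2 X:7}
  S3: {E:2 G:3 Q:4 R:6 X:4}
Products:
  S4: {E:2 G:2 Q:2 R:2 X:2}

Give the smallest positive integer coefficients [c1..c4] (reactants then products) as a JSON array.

E: 1·2+1·8+1·2 = 12 | 6·2 = 12
G: 1·1+1·8+1·3 = 12 | 6·2 = 12
Q: 1·8+1·0+1·4 = 12 | 6·2 = 12
R: 1·4+1·2+1·6 = 12 | 6·2 = 12
X: 1·1+1·7+1·4 = 12 | 6·2 = 12
gcd(1,1,1,6) = 1

Coefficients: [1, 1, 1, 6]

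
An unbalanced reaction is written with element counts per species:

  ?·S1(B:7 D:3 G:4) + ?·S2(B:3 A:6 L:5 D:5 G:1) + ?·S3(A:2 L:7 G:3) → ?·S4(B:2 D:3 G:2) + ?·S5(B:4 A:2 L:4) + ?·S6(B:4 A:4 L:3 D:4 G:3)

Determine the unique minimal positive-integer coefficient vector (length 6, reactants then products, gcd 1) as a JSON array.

Coefficients: [4, 4, 1, 4, 3, 5]

B: 4·7+4·3+1·0 = 40 | 4·2+3·4+5·4 = 40
A: 4·0+4·6+1·2 = 26 | 4·0+3·2+5·4 = 26
L: 4·0+4·5+1·7 = 27 | 4·0+3·4+5·3 = 27
D: 4·3+4·5+1·0 = 32 | 4·3+3·0+5·4 = 32
G: 4·4+4·1+1·3 = 23 | 4·2+3·0+5·3 = 23
gcd(4,4,1,4,3,5) = 1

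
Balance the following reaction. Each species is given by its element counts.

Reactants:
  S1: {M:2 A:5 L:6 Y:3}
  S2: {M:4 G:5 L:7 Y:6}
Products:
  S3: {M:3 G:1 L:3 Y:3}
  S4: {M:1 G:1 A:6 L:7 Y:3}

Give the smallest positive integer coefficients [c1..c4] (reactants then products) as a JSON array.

M: 6·2+2·4 = 20 | 5·3+5·1 = 20
G: 6·0+2·5 = 10 | 5·1+5·1 = 10
A: 6·5+2·0 = 30 | 5·0+5·6 = 30
L: 6·6+2·7 = 50 | 5·3+5·7 = 50
Y: 6·3+2·6 = 30 | 5·3+5·3 = 30
gcd(6,2,5,5) = 1

Coefficients: [6, 2, 5, 5]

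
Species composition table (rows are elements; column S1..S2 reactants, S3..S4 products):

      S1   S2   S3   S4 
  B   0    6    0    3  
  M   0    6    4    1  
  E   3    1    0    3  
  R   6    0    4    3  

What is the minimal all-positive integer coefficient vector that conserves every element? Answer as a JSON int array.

Coefficients: [5, 3, 3, 6]

B: 5·0+3·6 = 18 | 3·0+6·3 = 18
M: 5·0+3·6 = 18 | 3·4+6·1 = 18
E: 5·3+3·1 = 18 | 3·0+6·3 = 18
R: 5·6+3·0 = 30 | 3·4+6·3 = 30
gcd(5,3,3,6) = 1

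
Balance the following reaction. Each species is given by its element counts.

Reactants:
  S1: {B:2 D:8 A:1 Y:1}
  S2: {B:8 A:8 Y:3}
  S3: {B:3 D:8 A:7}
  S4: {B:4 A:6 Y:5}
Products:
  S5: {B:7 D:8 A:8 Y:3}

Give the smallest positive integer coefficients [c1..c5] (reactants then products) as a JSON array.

B: 4·2+3·8+2·3+1·4 = 42 | 6·7 = 42
D: 4·8+3·0+2·8+1·0 = 48 | 6·8 = 48
A: 4·1+3·8+2·7+1·6 = 48 | 6·8 = 48
Y: 4·1+3·3+2·0+1·5 = 18 | 6·3 = 18
gcd(4,3,2,1,6) = 1

Coefficients: [4, 3, 2, 1, 6]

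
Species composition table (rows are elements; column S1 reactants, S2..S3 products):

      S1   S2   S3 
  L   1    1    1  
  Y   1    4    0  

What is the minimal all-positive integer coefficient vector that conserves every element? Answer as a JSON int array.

Coefficients: [4, 1, 3]

L: 4·1 = 4 | 1·1+3·1 = 4
Y: 4·1 = 4 | 1·4+3·0 = 4
gcd(4,1,3) = 1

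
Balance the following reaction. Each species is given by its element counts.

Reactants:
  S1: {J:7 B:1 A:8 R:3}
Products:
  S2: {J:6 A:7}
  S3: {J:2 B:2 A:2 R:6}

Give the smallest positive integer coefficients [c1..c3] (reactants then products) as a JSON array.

Coefficients: [2, 2, 1]

J: 2·7 = 14 | 2·6+1·2 = 14
B: 2·1 = 2 | 2·0+1·2 = 2
A: 2·8 = 16 | 2·7+1·2 = 16
R: 2·3 = 6 | 2·0+1·6 = 6
gcd(2,2,1) = 1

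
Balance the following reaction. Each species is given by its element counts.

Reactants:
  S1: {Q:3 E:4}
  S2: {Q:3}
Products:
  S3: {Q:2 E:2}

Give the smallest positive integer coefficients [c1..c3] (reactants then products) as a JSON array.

Coefficients: [3, 1, 6]

Q: 3·3+1·3 = 12 | 6·2 = 12
E: 3·4+1·0 = 12 | 6·2 = 12
gcd(3,1,6) = 1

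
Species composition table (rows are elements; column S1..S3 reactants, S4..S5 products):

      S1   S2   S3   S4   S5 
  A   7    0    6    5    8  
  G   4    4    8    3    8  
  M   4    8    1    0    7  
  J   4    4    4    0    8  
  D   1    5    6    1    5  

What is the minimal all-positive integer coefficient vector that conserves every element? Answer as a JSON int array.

Coefficients: [6, 1, 3, 4, 5]

A: 6·7+1·0+3·6 = 60 | 4·5+5·8 = 60
G: 6·4+1·4+3·8 = 52 | 4·3+5·8 = 52
M: 6·4+1·8+3·1 = 35 | 4·0+5·7 = 35
J: 6·4+1·4+3·4 = 40 | 4·0+5·8 = 40
D: 6·1+1·5+3·6 = 29 | 4·1+5·5 = 29
gcd(6,1,3,4,5) = 1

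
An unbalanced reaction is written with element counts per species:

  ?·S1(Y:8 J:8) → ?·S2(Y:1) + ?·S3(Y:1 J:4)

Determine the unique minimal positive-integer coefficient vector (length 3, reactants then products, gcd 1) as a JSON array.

Coefficients: [1, 6, 2]

Y: 1·8 = 8 | 6·1+2·1 = 8
J: 1·8 = 8 | 6·0+2·4 = 8
gcd(1,6,2) = 1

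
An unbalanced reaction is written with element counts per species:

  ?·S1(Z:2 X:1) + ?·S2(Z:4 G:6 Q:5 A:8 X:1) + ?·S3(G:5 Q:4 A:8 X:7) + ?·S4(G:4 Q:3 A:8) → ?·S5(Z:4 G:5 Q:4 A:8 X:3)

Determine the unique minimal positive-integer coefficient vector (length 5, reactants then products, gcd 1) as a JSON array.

Z: 6·2+2·4+1·0+2·0 = 20 | 5·4 = 20
G: 6·0+2·6+1·5+2·4 = 25 | 5·5 = 25
Q: 6·0+2·5+1·4+2·3 = 20 | 5·4 = 20
A: 6·0+2·8+1·8+2·8 = 40 | 5·8 = 40
X: 6·1+2·1+1·7+2·0 = 15 | 5·3 = 15
gcd(6,2,1,2,5) = 1

Coefficients: [6, 2, 1, 2, 5]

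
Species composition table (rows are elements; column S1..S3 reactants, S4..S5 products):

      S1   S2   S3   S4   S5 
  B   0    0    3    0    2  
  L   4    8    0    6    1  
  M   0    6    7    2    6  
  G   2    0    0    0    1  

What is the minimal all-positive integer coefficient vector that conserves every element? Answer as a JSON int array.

Coefficients: [3, 3, 4, 5, 6]

B: 3·0+3·0+4·3 = 12 | 5·0+6·2 = 12
L: 3·4+3·8+4·0 = 36 | 5·6+6·1 = 36
M: 3·0+3·6+4·7 = 46 | 5·2+6·6 = 46
G: 3·2+3·0+4·0 = 6 | 5·0+6·1 = 6
gcd(3,3,4,5,6) = 1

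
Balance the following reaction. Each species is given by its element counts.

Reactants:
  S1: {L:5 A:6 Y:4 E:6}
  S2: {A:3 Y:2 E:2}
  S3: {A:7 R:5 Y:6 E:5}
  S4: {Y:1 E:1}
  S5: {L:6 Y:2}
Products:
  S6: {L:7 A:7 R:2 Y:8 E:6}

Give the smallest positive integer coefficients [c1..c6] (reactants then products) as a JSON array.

L: 1·5+5·0+2·0+4·0+5·6 = 35 | 5·7 = 35
A: 1·6+5·3+2·7+4·0+5·0 = 35 | 5·7 = 35
R: 1·0+5·0+2·5+4·0+5·0 = 10 | 5·2 = 10
Y: 1·4+5·2+2·6+4·1+5·2 = 40 | 5·8 = 40
E: 1·6+5·2+2·5+4·1+5·0 = 30 | 5·6 = 30
gcd(1,5,2,4,5,5) = 1

Coefficients: [1, 5, 2, 4, 5, 5]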